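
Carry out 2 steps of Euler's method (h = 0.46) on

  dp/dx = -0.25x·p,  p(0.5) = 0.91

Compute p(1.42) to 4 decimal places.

0.7630

Euler: p_{n+1} = p_n + h·f(x_n, p_n).
x=0.500000, p=0.910000: f=-0.113750 → p ← 0.910000 + 0.46·(-0.113750) = 0.857675
x=0.960000, p=0.857675: f=-0.205842 → p ← 0.857675 + 0.46·(-0.205842) = 0.762988
p(1.42) ≈ 0.7630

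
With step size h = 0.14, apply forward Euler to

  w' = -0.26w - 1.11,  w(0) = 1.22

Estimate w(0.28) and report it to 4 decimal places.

Euler: w_{n+1} = w_n + h·f(s_n, w_n).
s=0.000000, w=1.220000: f=-1.427200 → w ← 1.220000 + 0.14·(-1.427200) = 1.020192
s=0.140000, w=1.020192: f=-1.375250 → w ← 1.020192 + 0.14·(-1.375250) = 0.827657
w(0.28) ≈ 0.8277

0.8277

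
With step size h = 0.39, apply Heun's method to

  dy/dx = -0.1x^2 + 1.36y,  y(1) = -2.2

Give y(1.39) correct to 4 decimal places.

-3.7439

Heun: k1 = f(x_n, y_n); k2 = f(x_n + h, y_n + h·k1); y_{n+1} = y_n + (h/2)·(k1 + k2).
x=1.000000, y=-2.200000:
  k1 = f(1.000000, -2.200000) = -3.092000
  k2 = f(1.390000, -3.405880) = -4.825207
  y ← -2.200000 + (0.39/2)·(-3.092000 + (-4.825207)) = -3.743855
y(1.39) ≈ -3.7439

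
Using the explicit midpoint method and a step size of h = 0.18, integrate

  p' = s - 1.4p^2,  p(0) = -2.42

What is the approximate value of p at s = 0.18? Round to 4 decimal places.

Midpoint: k1 = f(s_n, p_n); k2 = f(s_n + h/2, p_n + (h/2)·k1); p_{n+1} = p_n + h·k2.
s=0.000000, p=-2.420000:
  k1 = f(0.000000, -2.420000) = -8.198960
  k2 = f(0.090000, -3.157906) = -13.871322
  p ← -2.420000 + 0.18·(-13.871322) = -4.916838
p(0.18) ≈ -4.9168

-4.9168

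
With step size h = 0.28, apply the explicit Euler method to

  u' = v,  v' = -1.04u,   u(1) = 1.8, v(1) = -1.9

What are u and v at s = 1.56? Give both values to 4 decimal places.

Euler on (u,v): u_{n+1} = u_n + h·u', v_{n+1} = v_n + h·v'.
1.000000: (1.800000, -1.900000); f=(-1.900000, -1.872000) → (1.268000, -2.424160)
1.280000: (1.268000, -2.424160); f=(-2.424160, -1.318720) → (0.589235, -2.793402)
(u(1.56), v(1.56)) ≈ (0.5892, -2.7934)

0.5892, -2.7934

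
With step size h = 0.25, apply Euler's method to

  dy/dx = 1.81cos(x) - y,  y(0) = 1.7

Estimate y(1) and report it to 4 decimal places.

Euler: y_{n+1} = y_n + h·f(x_n, y_n).
x=0.000000, y=1.700000: f=0.110000 → y ← 1.700000 + 0.25·0.110000 = 1.727500
x=0.250000, y=1.727500: f=0.026231 → y ← 1.727500 + 0.25·0.026231 = 1.734058
x=0.500000, y=1.734058: f=-0.145633 → y ← 1.734058 + 0.25·(-0.145633) = 1.697650
x=0.750000, y=1.697650: f=-0.373293 → y ← 1.697650 + 0.25·(-0.373293) = 1.604326
y(1) ≈ 1.6043

1.6043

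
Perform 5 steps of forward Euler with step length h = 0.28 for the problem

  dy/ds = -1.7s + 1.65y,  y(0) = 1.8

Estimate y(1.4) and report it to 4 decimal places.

9.9190

Euler: y_{n+1} = y_n + h·f(s_n, y_n).
s=0.000000, y=1.800000: f=2.970000 → y ← 1.800000 + 0.28·2.970000 = 2.631600
s=0.280000, y=2.631600: f=3.866140 → y ← 2.631600 + 0.28·3.866140 = 3.714119
s=0.560000, y=3.714119: f=5.176297 → y ← 3.714119 + 0.28·5.176297 = 5.163482
s=0.840000, y=5.163482: f=7.091746 → y ← 5.163482 + 0.28·7.091746 = 7.149171
s=1.120000, y=7.149171: f=9.892132 → y ← 7.149171 + 0.28·9.892132 = 9.918968
y(1.4) ≈ 9.9190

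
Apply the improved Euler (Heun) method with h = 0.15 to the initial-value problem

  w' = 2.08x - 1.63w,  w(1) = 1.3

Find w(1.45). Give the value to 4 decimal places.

Heun: k1 = f(x_n, w_n); k2 = f(x_n + h, w_n + h·k1); w_{n+1} = w_n + (h/2)·(k1 + k2).
x=1.000000, w=1.300000:
  k1 = f(1.000000, 1.300000) = -0.039000
  k2 = f(1.150000, 1.294150) = 0.282535
  w ← 1.300000 + (0.15/2)·(-0.039000 + 0.282535) = 1.318265
x=1.150000, w=1.318265:
  k1 = f(1.150000, 1.318265) = 0.243228
  k2 = f(1.300000, 1.354749) = 0.495759
  w ← 1.318265 + (0.15/2)·(0.243228 + 0.495759) = 1.373689
x=1.300000, w=1.373689:
  k1 = f(1.300000, 1.373689) = 0.464887
  k2 = f(1.450000, 1.443422) = 0.663222
  w ← 1.373689 + (0.15/2)·(0.464887 + 0.663222) = 1.458297
w(1.45) ≈ 1.4583

1.4583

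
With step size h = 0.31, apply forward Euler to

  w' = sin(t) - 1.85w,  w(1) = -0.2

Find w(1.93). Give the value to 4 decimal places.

Euler: w_{n+1} = w_n + h·f(t_n, w_n).
t=1.000000, w=-0.200000: f=1.211471 → w ← -0.200000 + 0.31·1.211471 = 0.175556
t=1.310000, w=0.175556: f=0.641406 → w ← 0.175556 + 0.31·0.641406 = 0.374392
t=1.620000, w=0.374392: f=0.306165 → w ← 0.374392 + 0.31·0.306165 = 0.469303
w(1.93) ≈ 0.4693

0.4693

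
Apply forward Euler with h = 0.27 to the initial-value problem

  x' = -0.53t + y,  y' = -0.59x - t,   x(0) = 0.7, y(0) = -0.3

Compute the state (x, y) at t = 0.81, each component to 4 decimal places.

Euler on (x,y): x_{n+1} = x_n + h·x', y_{n+1} = y_n + h·y'.
0.000000: (0.700000, -0.300000); f=(-0.300000, -0.413000) → (0.619000, -0.411510)
0.270000: (0.619000, -0.411510); f=(-0.554610, -0.635210) → (0.469255, -0.583017)
0.540000: (0.469255, -0.583017); f=(-0.869217, -0.816861) → (0.234567, -0.803569)
(x(0.81), y(0.81)) ≈ (0.2346, -0.8036)

0.2346, -0.8036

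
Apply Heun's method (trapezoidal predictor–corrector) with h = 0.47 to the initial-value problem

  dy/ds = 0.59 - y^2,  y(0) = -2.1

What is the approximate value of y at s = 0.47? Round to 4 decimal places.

-6.4250

Heun: k1 = f(s_n, y_n); k2 = f(s_n + h, y_n + h·k1); y_{n+1} = y_n + (h/2)·(k1 + k2).
s=0.000000, y=-2.100000:
  k1 = f(0.000000, -2.100000) = -3.820000
  k2 = f(0.470000, -3.895400) = -14.584141
  y ← -2.100000 + (0.47/2)·(-3.820000 + (-14.584141)) = -6.424973
y(0.47) ≈ -6.4250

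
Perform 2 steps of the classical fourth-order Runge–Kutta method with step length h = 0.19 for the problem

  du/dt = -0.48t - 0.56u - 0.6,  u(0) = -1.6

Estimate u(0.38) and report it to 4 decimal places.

-1.5310

RK4: k1 = f(t_n, u_n); k2 = f(t_n + h/2, u_n + (h/2)·k1); k3 = f(t_n + h/2, u_n + (h/2)·k2); k4 = f(t_n + h, u_n + h·k3); u_{n+1} = u_n + (h/6)·(k1 + 2k2 + 2k3 + k4).
t=0.000000, u=-1.600000:
  k1 = f(0.000000, -1.600000) = 0.296000
  k2 = f(0.095000, -1.571880) = 0.234653
  k3 = f(0.095000, -1.577708) = 0.237916
  k4 = f(0.190000, -1.554796) = 0.179486
  u ← -1.600000 + (0.19/6)·(k1 + 2k2 + 2k3 + k4) = -1.555014
t=0.190000, u=-1.555014:
  k1 = f(0.190000, -1.555014) = 0.179608
  k2 = f(0.285000, -1.537951) = 0.124452
  k3 = f(0.285000, -1.543191) = 0.127387
  k4 = f(0.380000, -1.530810) = 0.074854
  u ← -1.555014 + (0.19/6)·(k1 + 2k2 + 2k3 + k4) = -1.531006
u(0.38) ≈ -1.5310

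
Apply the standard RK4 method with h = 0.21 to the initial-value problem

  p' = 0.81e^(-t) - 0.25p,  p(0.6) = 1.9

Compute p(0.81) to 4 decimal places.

RK4: k1 = f(t_n, p_n); k2 = f(t_n + h/2, p_n + (h/2)·k1); k3 = f(t_n + h/2, p_n + (h/2)·k2); k4 = f(t_n + h, p_n + h·k3); p_{n+1} = p_n + (h/6)·(k1 + 2k2 + 2k3 + k4).
t=0.600000, p=1.900000:
  k1 = f(0.600000, 1.900000) = -0.030463
  k2 = f(0.705000, 1.896801) = -0.073972
  k3 = f(0.705000, 1.892233) = -0.072830
  k4 = f(0.810000, 1.884706) = -0.110841
  p ← 1.900000 + (0.21/6)·(k1 + 2k2 + 2k3 + k4) = 1.884778
p(0.81) ≈ 1.8848

1.8848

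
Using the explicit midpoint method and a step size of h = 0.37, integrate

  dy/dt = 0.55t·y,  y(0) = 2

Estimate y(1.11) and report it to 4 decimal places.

2.7878

Midpoint: k1 = f(t_n, y_n); k2 = f(t_n + h/2, y_n + (h/2)·k1); y_{n+1} = y_n + h·k2.
t=0.000000, y=2.000000:
  k1 = f(0.000000, 2.000000) = 0.000000
  k2 = f(0.185000, 2.000000) = 0.203500
  y ← 2.000000 + 0.37·0.203500 = 2.075295
t=0.370000, y=2.075295:
  k1 = f(0.370000, 2.075295) = 0.422323
  k2 = f(0.555000, 2.153425) = 0.657333
  y ← 2.075295 + 0.37·0.657333 = 2.318508
t=0.740000, y=2.318508:
  k1 = f(0.740000, 2.318508) = 0.943633
  k2 = f(0.925000, 2.493080) = 1.268355
  y ← 2.318508 + 0.37·1.268355 = 2.787799
y(1.11) ≈ 2.7878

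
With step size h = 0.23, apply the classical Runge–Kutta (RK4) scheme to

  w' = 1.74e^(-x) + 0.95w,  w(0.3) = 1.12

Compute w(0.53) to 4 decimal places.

1.6908

RK4: k1 = f(x_n, w_n); k2 = f(x_n + h/2, w_n + (h/2)·k1); k3 = f(x_n + h/2, w_n + (h/2)·k2); k4 = f(x_n + h, w_n + h·k3); w_{n+1} = w_n + (h/6)·(k1 + 2k2 + 2k3 + k4).
x=0.300000, w=1.120000:
  k1 = f(0.300000, 1.120000) = 2.353024
  k2 = f(0.415000, 1.390598) = 2.470060
  k3 = f(0.415000, 1.404057) = 2.482846
  k4 = f(0.530000, 1.691055) = 2.630675
  w ← 1.120000 + (0.23/6)·(k1 + 2k2 + 2k3 + k4) = 1.690765
w(0.53) ≈ 1.6908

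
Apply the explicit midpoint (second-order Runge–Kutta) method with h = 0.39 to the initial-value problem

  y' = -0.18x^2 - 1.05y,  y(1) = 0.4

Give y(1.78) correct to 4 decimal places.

-0.0246

Midpoint: k1 = f(x_n, y_n); k2 = f(x_n + h/2, y_n + (h/2)·k1); y_{n+1} = y_n + h·k2.
x=1.000000, y=0.400000:
  k1 = f(1.000000, 0.400000) = -0.600000
  k2 = f(1.195000, 0.283000) = -0.554195
  y ← 0.400000 + 0.39·(-0.554195) = 0.183864
x=1.390000, y=0.183864:
  k1 = f(1.390000, 0.183864) = -0.540835
  k2 = f(1.585000, 0.078401) = -0.534522
  y ← 0.183864 + 0.39·(-0.534522) = -0.024599
y(1.78) ≈ -0.0246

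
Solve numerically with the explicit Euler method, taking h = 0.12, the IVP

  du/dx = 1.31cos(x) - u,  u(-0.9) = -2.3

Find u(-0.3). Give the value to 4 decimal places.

Euler: u_{n+1} = u_n + h·f(x_n, u_n).
x=-0.900000, u=-2.300000: f=3.114309 → u ← -2.300000 + 0.12·3.114309 = -1.926283
x=-0.780000, u=-1.926283: f=2.857580 → u ← -1.926283 + 0.12·2.857580 = -1.583373
x=-0.660000, u=-1.583373: f=2.618263 → u ← -1.583373 + 0.12·2.618263 = -1.269182
x=-0.540000, u=-1.269182: f=2.392780 → u ← -1.269182 + 0.12·2.392780 = -0.982048
x=-0.420000, u=-0.982048: f=2.178195 → u ← -0.982048 + 0.12·2.178195 = -0.720665
u(-0.3) ≈ -0.7207

-0.7207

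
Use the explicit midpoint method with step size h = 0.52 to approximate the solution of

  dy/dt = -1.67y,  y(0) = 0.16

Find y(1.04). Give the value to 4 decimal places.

Midpoint: k1 = f(t_n, y_n); k2 = f(t_n + h/2, y_n + (h/2)·k1); y_{n+1} = y_n + h·k2.
t=0.000000, y=0.160000:
  k1 = f(0.000000, 0.160000) = -0.267200
  k2 = f(0.260000, 0.090528) = -0.151182
  y ← 0.160000 + 0.52·(-0.151182) = 0.081385
t=0.520000, y=0.081385:
  k1 = f(0.520000, 0.081385) = -0.135914
  k2 = f(0.780000, 0.046048) = -0.076900
  y ← 0.081385 + 0.52·(-0.076900) = 0.041397
y(1.04) ≈ 0.0414

0.0414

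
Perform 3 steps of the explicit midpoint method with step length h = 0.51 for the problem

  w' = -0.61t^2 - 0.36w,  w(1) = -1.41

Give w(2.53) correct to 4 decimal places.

-3.3830

Midpoint: k1 = f(t_n, w_n); k2 = f(t_n + h/2, w_n + (h/2)·k1); w_{n+1} = w_n + h·k2.
t=1.000000, w=-1.410000:
  k1 = f(1.000000, -1.410000) = -0.102400
  k2 = f(1.255000, -1.436112) = -0.443765
  w ← -1.410000 + 0.51·(-0.443765) = -1.636320
t=1.510000, w=-1.636320:
  k1 = f(1.510000, -1.636320) = -0.801786
  k2 = f(1.765000, -1.840775) = -1.237608
  w ← -1.636320 + 0.51·(-1.237608) = -2.267500
t=2.020000, w=-2.267500:
  k1 = f(2.020000, -2.267500) = -1.672744
  k2 = f(2.275000, -2.694050) = -2.187273
  w ← -2.267500 + 0.51·(-2.187273) = -3.383010
w(2.53) ≈ -3.3830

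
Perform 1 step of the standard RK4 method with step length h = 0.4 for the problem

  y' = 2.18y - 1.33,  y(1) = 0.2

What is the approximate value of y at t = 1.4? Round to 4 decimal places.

RK4: k1 = f(t_n, y_n); k2 = f(t_n + h/2, y_n + (h/2)·k1); k3 = f(t_n + h/2, y_n + (h/2)·k2); k4 = f(t_n + h, y_n + h·k3); y_{n+1} = y_n + (h/6)·(k1 + 2k2 + 2k3 + k4).
t=1.000000, y=0.200000:
  k1 = f(1.000000, 0.200000) = -0.894000
  k2 = f(1.200000, 0.021200) = -1.283784
  k3 = f(1.200000, -0.056757) = -1.453730
  k4 = f(1.400000, -0.381492) = -2.161652
  y ← 0.200000 + (0.4/6)·(k1 + 2k2 + 2k3 + k4) = -0.368712
y(1.4) ≈ -0.3687

-0.3687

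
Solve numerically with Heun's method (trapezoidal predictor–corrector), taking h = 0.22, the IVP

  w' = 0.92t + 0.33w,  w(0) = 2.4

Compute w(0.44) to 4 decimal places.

2.8671

Heun: k1 = f(t_n, w_n); k2 = f(t_n + h, w_n + h·k1); w_{n+1} = w_n + (h/2)·(k1 + k2).
t=0.000000, w=2.400000:
  k1 = f(0.000000, 2.400000) = 0.792000
  k2 = f(0.220000, 2.574240) = 1.051899
  w ← 2.400000 + (0.22/2)·(0.792000 + 1.051899) = 2.602829
t=0.220000, w=2.602829:
  k1 = f(0.220000, 2.602829) = 1.061334
  k2 = f(0.440000, 2.836322) = 1.340786
  w ← 2.602829 + (0.22/2)·(1.061334 + 1.340786) = 2.867062
w(0.44) ≈ 2.8671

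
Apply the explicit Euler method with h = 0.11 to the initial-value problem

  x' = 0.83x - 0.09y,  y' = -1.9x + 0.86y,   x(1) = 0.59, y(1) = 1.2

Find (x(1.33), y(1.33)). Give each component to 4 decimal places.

0.7282, 1.1398

Euler on (x,y): x_{n+1} = x_n + h·x', y_{n+1} = y_n + h·y'.
1.000000: (0.590000, 1.200000); f=(0.381700, -0.089000) → (0.631987, 1.190210)
1.110000: (0.631987, 1.190210); f=(0.417430, -0.177195) → (0.677904, 1.170719)
1.220000: (0.677904, 1.170719); f=(0.457296, -0.281200) → (0.728207, 1.139787)
(x(1.33), y(1.33)) ≈ (0.7282, 1.1398)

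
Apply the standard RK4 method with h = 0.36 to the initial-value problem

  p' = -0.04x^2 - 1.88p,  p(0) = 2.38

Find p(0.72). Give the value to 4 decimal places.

RK4: k1 = f(x_n, p_n); k2 = f(x_n + h/2, p_n + (h/2)·k1); k3 = f(x_n + h/2, p_n + (h/2)·k2); k4 = f(x_n + h, p_n + h·k3); p_{n+1} = p_n + (h/6)·(k1 + 2k2 + 2k3 + k4).
x=0.000000, p=2.380000:
  k1 = f(0.000000, 2.380000) = -4.474400
  k2 = f(0.180000, 1.574608) = -2.961559
  k3 = f(0.180000, 1.846919) = -3.473504
  k4 = f(0.360000, 1.129538) = -2.128716
  p ← 2.380000 + (0.36/6)·(k1 + 2k2 + 2k3 + k4) = 1.211605
x=0.360000, p=1.211605:
  k1 = f(0.360000, 1.211605) = -2.283002
  k2 = f(0.540000, 0.800665) = -1.516914
  k3 = f(0.540000, 0.938561) = -1.776158
  k4 = f(0.720000, 0.572188) = -1.096450
  p ← 1.211605 + (0.36/6)·(k1 + 2k2 + 2k3 + k4) = 0.613670
p(0.72) ≈ 0.6137

0.6137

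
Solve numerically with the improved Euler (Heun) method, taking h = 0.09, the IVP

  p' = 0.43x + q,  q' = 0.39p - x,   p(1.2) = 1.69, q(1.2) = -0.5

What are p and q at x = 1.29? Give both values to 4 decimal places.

1.6910, -0.5527

Heun on (p,q): k1 = f(x_n, state_n); k2 = f(x_n + h, state_n + h·k1); state_{n+1} = state_n + (h/2)·(k1 + k2).
1.200000: (1.690000, -0.500000)
  k1 = (0.016000, -0.540900)
  predictor → (1.691440, -0.548681)
  k2 = (0.006019, -0.630338)
  → (1.690991, -0.552706)
(p(1.29), q(1.29)) ≈ (1.6910, -0.5527)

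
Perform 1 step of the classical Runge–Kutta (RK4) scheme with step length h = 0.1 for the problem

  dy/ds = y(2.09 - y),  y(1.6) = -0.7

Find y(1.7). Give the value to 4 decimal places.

RK4: k1 = f(s_n, y_n); k2 = f(s_n + h/2, y_n + (h/2)·k1); k3 = f(s_n + h/2, y_n + (h/2)·k2); k4 = f(s_n + h, y_n + h·k3); y_{n+1} = y_n + (h/6)·(k1 + 2k2 + 2k3 + k4).
s=1.600000, y=-0.700000:
  k1 = f(1.600000, -0.700000) = -1.953000
  k2 = f(1.650000, -0.797650) = -2.303334
  k3 = f(1.650000, -0.815167) = -2.368195
  k4 = f(1.700000, -0.936820) = -2.835584
  y ← -0.700000 + (0.1/6)·(k1 + 2k2 + 2k3 + k4) = -0.935527
y(1.7) ≈ -0.9355

-0.9355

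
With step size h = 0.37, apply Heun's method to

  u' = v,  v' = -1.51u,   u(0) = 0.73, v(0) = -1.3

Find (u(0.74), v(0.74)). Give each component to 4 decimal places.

-0.4266, -1.5078

Heun on (u,v): k1 = f(t_n, state_n); k2 = f(t_n + h, state_n + h·k1); state_{n+1} = state_n + (h/2)·(k1 + k2).
0.000000: (0.730000, -1.300000)
  k1 = (-1.300000, -1.102300)
  predictor → (0.249000, -1.707851)
  k2 = (-1.707851, -0.375990)
  → (0.173548, -1.573484)
0.370000: (0.173548, -1.573484)
  k1 = (-1.573484, -0.262057)
  predictor → (-0.408641, -1.670445)
  k2 = (-1.670445, 0.617048)
  → (-0.426579, -1.507810)
(u(0.74), v(0.74)) ≈ (-0.4266, -1.5078)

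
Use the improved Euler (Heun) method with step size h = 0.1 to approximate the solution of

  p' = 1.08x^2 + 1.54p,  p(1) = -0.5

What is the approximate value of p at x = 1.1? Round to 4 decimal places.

-0.4553

Heun: k1 = f(x_n, p_n); k2 = f(x_n + h, p_n + h·k1); p_{n+1} = p_n + (h/2)·(k1 + k2).
x=1.000000, p=-0.500000:
  k1 = f(1.000000, -0.500000) = 0.310000
  k2 = f(1.100000, -0.469000) = 0.584540
  p ← -0.500000 + (0.1/2)·(0.310000 + 0.584540) = -0.455273
p(1.1) ≈ -0.4553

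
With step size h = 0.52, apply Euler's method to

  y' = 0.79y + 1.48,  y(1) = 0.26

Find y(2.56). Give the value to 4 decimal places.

Euler: y_{n+1} = y_n + h·f(s_n, y_n).
s=1.000000, y=0.260000: f=1.685400 → y ← 0.260000 + 0.52·1.685400 = 1.136408
s=1.520000, y=1.136408: f=2.377762 → y ← 1.136408 + 0.52·2.377762 = 2.372844
s=2.040000, y=2.372844: f=3.354547 → y ← 2.372844 + 0.52·3.354547 = 4.117209
y(2.56) ≈ 4.1172

4.1172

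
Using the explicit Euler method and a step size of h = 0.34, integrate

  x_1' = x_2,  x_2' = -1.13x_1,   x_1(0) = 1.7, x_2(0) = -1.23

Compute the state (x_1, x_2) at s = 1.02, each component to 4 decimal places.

-0.1662, -2.6221

Euler on (x_1,x_2): x_1_{n+1} = x_1_n + h·x_1', x_2_{n+1} = x_2_n + h·x_2'.
0.000000: (1.700000, -1.230000); f=(-1.230000, -1.921000) → (1.281800, -1.883140)
0.340000: (1.281800, -1.883140); f=(-1.883140, -1.448434) → (0.641532, -2.375608)
0.680000: (0.641532, -2.375608); f=(-2.375608, -0.724932) → (-0.166174, -2.622084)
(x_1(1.02), x_2(1.02)) ≈ (-0.1662, -2.6221)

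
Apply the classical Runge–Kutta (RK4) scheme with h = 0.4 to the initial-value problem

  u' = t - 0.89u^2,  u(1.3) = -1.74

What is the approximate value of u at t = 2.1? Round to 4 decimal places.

RK4: k1 = f(t_n, u_n); k2 = f(t_n + h/2, u_n + (h/2)·k1); k3 = f(t_n + h/2, u_n + (h/2)·k2); k4 = f(t_n + h, u_n + h·k3); u_{n+1} = u_n + (h/6)·(k1 + 2k2 + 2k3 + k4).
t=1.300000, u=-1.740000:
  k1 = f(1.300000, -1.740000) = -1.394564
  k2 = f(1.500000, -2.018913) = -2.127648
  k3 = f(1.500000, -2.165530) = -2.673671
  k4 = f(1.700000, -2.809469) = -5.324871
  u ← -1.740000 + (0.4/6)·(k1 + 2k2 + 2k3 + k4) = -2.828138
t=1.700000, u=-2.828138:
  k1 = f(1.700000, -2.828138) = -5.418546
  k2 = f(1.900000, -3.911847) = -11.719269
  k3 = f(1.900000, -5.171992) = -21.907057
  k4 = f(2.100000, -11.590961) = -117.471836
  u ← -2.828138 + (0.4/6)·(k1 + 2k2 + 2k3 + k4) = -15.504341
u(2.1) ≈ -15.5043

-15.5043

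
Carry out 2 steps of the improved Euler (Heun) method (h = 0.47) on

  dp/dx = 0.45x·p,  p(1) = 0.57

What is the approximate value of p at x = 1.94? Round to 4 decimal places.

Heun: k1 = f(x_n, p_n); k2 = f(x_n + h, p_n + h·k1); p_{n+1} = p_n + (h/2)·(k1 + k2).
x=1.000000, p=0.570000:
  k1 = f(1.000000, 0.570000) = 0.256500
  k2 = f(1.470000, 0.690555) = 0.456802
  p ← 0.570000 + (0.47/2)·(0.256500 + 0.456802) = 0.737626
x=1.470000, p=0.737626:
  k1 = f(1.470000, 0.737626) = 0.487940
  k2 = f(1.940000, 0.966958) = 0.844154
  p ← 0.737626 + (0.47/2)·(0.487940 + 0.844154) = 1.050668
p(1.94) ≈ 1.0507

1.0507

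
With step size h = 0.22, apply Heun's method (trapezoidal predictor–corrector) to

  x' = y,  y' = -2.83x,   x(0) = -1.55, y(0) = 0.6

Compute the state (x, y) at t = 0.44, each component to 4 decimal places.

-0.8867, 2.2363

Heun on (x,y): k1 = f(t_n, state_n); k2 = f(t_n + h, state_n + h·k1); state_{n+1} = state_n + (h/2)·(k1 + k2).
0.000000: (-1.550000, 0.600000)
  k1 = (0.600000, 4.386500)
  predictor → (-1.418000, 1.565030)
  k2 = (1.565030, 4.012940)
  → (-1.311847, 1.523938)
0.220000: (-1.311847, 1.523938)
  k1 = (1.523938, 3.712526)
  predictor → (-0.976580, 2.340694)
  k2 = (2.340694, 2.763722)
  → (-0.886737, 2.236326)
(x(0.44), y(0.44)) ≈ (-0.8867, 2.2363)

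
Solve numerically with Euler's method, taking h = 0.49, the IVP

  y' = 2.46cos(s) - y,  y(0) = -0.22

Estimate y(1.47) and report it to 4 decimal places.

Euler: y_{n+1} = y_n + h·f(s_n, y_n).
s=0.000000, y=-0.220000: f=2.680000 → y ← -0.220000 + 0.49·2.680000 = 1.093200
s=0.490000, y=1.093200: f=1.077339 → y ← 1.093200 + 0.49·1.077339 = 1.621096
s=0.980000, y=1.621096: f=-0.250821 → y ← 1.621096 + 0.49·(-0.250821) = 1.498194
y(1.47) ≈ 1.4982

1.4982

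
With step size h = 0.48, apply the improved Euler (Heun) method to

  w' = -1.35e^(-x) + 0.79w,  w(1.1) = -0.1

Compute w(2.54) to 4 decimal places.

-1.0353

Heun: k1 = f(x_n, w_n); k2 = f(x_n + h, w_n + h·k1); w_{n+1} = w_n + (h/2)·(k1 + k2).
x=1.100000, w=-0.100000:
  k1 = f(1.100000, -0.100000) = -0.528376
  k2 = f(1.580000, -0.353620) = -0.557427
  w ← -0.100000 + (0.48/2)·(-0.528376 + (-0.557427)) = -0.360593
x=1.580000, w=-0.360593:
  k1 = f(1.580000, -0.360593) = -0.562935
  k2 = f(2.060000, -0.630801) = -0.670396
  w ← -0.360593 + (0.48/2)·(-0.562935 + (-0.670396)) = -0.656592
x=2.060000, w=-0.656592:
  k1 = f(2.060000, -0.656592) = -0.690770
  k2 = f(2.540000, -0.988162) = -0.887117
  w ← -0.656592 + (0.48/2)·(-0.690770 + (-0.887117)) = -1.035285
w(2.54) ≈ -1.0353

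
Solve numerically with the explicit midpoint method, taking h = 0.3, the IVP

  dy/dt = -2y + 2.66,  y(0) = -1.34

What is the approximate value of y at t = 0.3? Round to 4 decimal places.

-0.2186

Midpoint: k1 = f(t_n, y_n); k2 = f(t_n + h/2, y_n + (h/2)·k1); y_{n+1} = y_n + h·k2.
t=0.000000, y=-1.340000:
  k1 = f(0.000000, -1.340000) = 5.340000
  k2 = f(0.150000, -0.539000) = 3.738000
  y ← -1.340000 + 0.3·3.738000 = -0.218600
y(0.3) ≈ -0.2186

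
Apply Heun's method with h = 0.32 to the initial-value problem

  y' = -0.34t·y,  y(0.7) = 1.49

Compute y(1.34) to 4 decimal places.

1.1937

Heun: k1 = f(t_n, y_n); k2 = f(t_n + h, y_n + h·k1); y_{n+1} = y_n + (h/2)·(k1 + k2).
t=0.700000, y=1.490000:
  k1 = f(0.700000, 1.490000) = -0.354620
  k2 = f(1.020000, 1.376522) = -0.477378
  y ← 1.490000 + (0.32/2)·(-0.354620 + (-0.477378)) = 1.356880
t=1.020000, y=1.356880:
  k1 = f(1.020000, 1.356880) = -0.470566
  k2 = f(1.340000, 1.206299) = -0.549590
  y ← 1.356880 + (0.32/2)·(-0.470566 + (-0.549590)) = 1.193655
y(1.34) ≈ 1.1937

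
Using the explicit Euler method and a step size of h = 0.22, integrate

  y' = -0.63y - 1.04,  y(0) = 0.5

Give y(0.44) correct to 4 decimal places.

Euler: y_{n+1} = y_n + h·f(t_n, y_n).
t=0.000000, y=0.500000: f=-1.355000 → y ← 0.500000 + 0.22·(-1.355000) = 0.201900
t=0.220000, y=0.201900: f=-1.167197 → y ← 0.201900 + 0.22·(-1.167197) = -0.054883
y(0.44) ≈ -0.0549

-0.0549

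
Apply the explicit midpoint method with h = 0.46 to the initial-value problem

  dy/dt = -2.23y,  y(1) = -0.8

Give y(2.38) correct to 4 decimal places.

-0.1002

Midpoint: k1 = f(t_n, y_n); k2 = f(t_n + h/2, y_n + (h/2)·k1); y_{n+1} = y_n + h·k2.
t=1.000000, y=-0.800000:
  k1 = f(1.000000, -0.800000) = 1.784000
  k2 = f(1.230000, -0.389680) = 0.868986
  y ← -0.800000 + 0.46·0.868986 = -0.400266
t=1.460000, y=-0.400266:
  k1 = f(1.460000, -0.400266) = 0.892594
  k2 = f(1.690000, -0.194970) = 0.434782
  y ← -0.400266 + 0.46·0.434782 = -0.200266
t=1.920000, y=-0.200266:
  k1 = f(1.920000, -0.200266) = 0.446594
  k2 = f(2.150000, -0.097550) = 0.217536
  y ← -0.200266 + 0.46·0.217536 = -0.100200
y(2.38) ≈ -0.1002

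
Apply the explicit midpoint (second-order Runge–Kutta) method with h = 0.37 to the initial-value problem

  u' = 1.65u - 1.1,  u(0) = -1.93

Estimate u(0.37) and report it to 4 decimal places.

-3.9992

Midpoint: k1 = f(t_n, u_n); k2 = f(t_n + h/2, u_n + (h/2)·k1); u_{n+1} = u_n + h·k2.
t=0.000000, u=-1.930000:
  k1 = f(0.000000, -1.930000) = -4.284500
  k2 = f(0.185000, -2.722632) = -5.592344
  u ← -1.930000 + 0.37·(-5.592344) = -3.999167
u(0.37) ≈ -3.9992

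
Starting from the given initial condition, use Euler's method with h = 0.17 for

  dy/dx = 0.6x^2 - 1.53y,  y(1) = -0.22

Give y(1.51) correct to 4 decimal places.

Euler: y_{n+1} = y_n + h·f(x_n, y_n).
x=1.000000, y=-0.220000: f=0.936600 → y ← -0.220000 + 0.17·0.936600 = -0.060778
x=1.170000, y=-0.060778: f=0.914330 → y ← -0.060778 + 0.17·0.914330 = 0.094658
x=1.340000, y=0.094658: f=0.932533 → y ← 0.094658 + 0.17·0.932533 = 0.253189
y(1.51) ≈ 0.2532

0.2532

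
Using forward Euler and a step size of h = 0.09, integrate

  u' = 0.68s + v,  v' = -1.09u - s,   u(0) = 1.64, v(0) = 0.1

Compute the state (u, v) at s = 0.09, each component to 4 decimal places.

Euler on (u,v): u_{n+1} = u_n + h·u', v_{n+1} = v_n + h·v'.
0.000000: (1.640000, 0.100000); f=(0.100000, -1.787600) → (1.649000, -0.060884)
(u(0.09), v(0.09)) ≈ (1.6490, -0.0609)

1.6490, -0.0609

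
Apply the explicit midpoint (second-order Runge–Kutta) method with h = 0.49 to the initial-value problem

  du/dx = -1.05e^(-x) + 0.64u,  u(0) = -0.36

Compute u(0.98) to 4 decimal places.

Midpoint: k1 = f(x_n, u_n); k2 = f(x_n + h/2, u_n + (h/2)·k1); u_{n+1} = u_n + h·k2.
x=0.000000, u=-0.360000:
  k1 = f(0.000000, -0.360000) = -1.280400
  k2 = f(0.245000, -0.673698) = -1.253006
  u ← -0.360000 + 0.49·(-1.253006) = -0.973973
x=0.490000, u=-0.973973:
  k1 = f(0.490000, -0.973973) = -1.266601
  k2 = f(0.735000, -1.284290) = -1.325427
  u ← -0.973973 + 0.49·(-1.325427) = -1.623432
u(0.98) ≈ -1.6234

-1.6234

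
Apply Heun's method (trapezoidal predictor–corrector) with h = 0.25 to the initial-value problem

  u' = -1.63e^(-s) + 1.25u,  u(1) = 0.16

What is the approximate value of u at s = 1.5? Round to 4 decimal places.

-0.0390

Heun: k1 = f(s_n, u_n); k2 = f(s_n + h, u_n + h·k1); u_{n+1} = u_n + (h/2)·(k1 + k2).
s=1.000000, u=0.160000:
  k1 = f(1.000000, 0.160000) = -0.399643
  k2 = f(1.250000, 0.060089) = -0.391891
  u ← 0.160000 + (0.25/2)·(-0.399643 + (-0.391891)) = 0.061058
s=1.250000, u=0.061058:
  k1 = f(1.250000, 0.061058) = -0.390680
  k2 = f(1.500000, -0.036612) = -0.409467
  u ← 0.061058 + (0.25/2)·(-0.390680 + (-0.409467)) = -0.038960
u(1.5) ≈ -0.0390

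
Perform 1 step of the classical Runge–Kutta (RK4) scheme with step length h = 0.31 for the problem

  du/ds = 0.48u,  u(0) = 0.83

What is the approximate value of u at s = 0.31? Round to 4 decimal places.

0.9632

RK4: k1 = f(s_n, u_n); k2 = f(s_n + h/2, u_n + (h/2)·k1); k3 = f(s_n + h/2, u_n + (h/2)·k2); k4 = f(s_n + h, u_n + h·k3); u_{n+1} = u_n + (h/6)·(k1 + 2k2 + 2k3 + k4).
s=0.000000, u=0.830000:
  k1 = f(0.000000, 0.830000) = 0.398400
  k2 = f(0.155000, 0.891752) = 0.428041
  k3 = f(0.155000, 0.896346) = 0.430246
  k4 = f(0.310000, 0.963376) = 0.462421
  u ← 0.830000 + (0.31/6)·(k1 + 2k2 + 2k3 + k4) = 0.963165
u(0.31) ≈ 0.9632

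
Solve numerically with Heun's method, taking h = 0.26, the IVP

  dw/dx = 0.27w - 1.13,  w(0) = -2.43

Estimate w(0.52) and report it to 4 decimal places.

-3.4263

Heun: k1 = f(x_n, w_n); k2 = f(x_n + h, w_n + h·k1); w_{n+1} = w_n + (h/2)·(k1 + k2).
x=0.000000, w=-2.430000:
  k1 = f(0.000000, -2.430000) = -1.786100
  k2 = f(0.260000, -2.894386) = -1.911484
  w ← -2.430000 + (0.26/2)·(-1.786100 + (-1.911484)) = -2.910686
x=0.260000, w=-2.910686:
  k1 = f(0.260000, -2.910686) = -1.915885
  k2 = f(0.520000, -3.408816) = -2.050380
  w ← -2.910686 + (0.26/2)·(-1.915885 + (-2.050380)) = -3.426300
w(0.52) ≈ -3.4263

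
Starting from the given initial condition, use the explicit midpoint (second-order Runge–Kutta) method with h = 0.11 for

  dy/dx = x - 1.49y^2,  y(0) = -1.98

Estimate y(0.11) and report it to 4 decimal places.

-2.8419

Midpoint: k1 = f(x_n, y_n); k2 = f(x_n + h/2, y_n + (h/2)·k1); y_{n+1} = y_n + h·k2.
x=0.000000, y=-1.980000:
  k1 = f(0.000000, -1.980000) = -5.841396
  k2 = f(0.055000, -2.301277) = -7.835853
  y ← -1.980000 + 0.11·(-7.835853) = -2.841944
y(0.11) ≈ -2.8419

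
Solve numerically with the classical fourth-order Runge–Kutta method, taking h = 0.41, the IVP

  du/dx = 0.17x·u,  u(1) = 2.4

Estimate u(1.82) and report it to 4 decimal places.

RK4: k1 = f(x_n, u_n); k2 = f(x_n + h/2, u_n + (h/2)·k1); k3 = f(x_n + h/2, u_n + (h/2)·k2); k4 = f(x_n + h, u_n + h·k3); u_{n+1} = u_n + (h/6)·(k1 + 2k2 + 2k3 + k4).
x=1.000000, u=2.400000:
  k1 = f(1.000000, 2.400000) = 0.408000
  k2 = f(1.205000, 2.483640) = 0.508774
  k3 = f(1.205000, 2.504299) = 0.513006
  k4 = f(1.410000, 2.610332) = 0.625697
  u ← 2.400000 + (0.41/6)·(k1 + 2k2 + 2k3 + k4) = 2.610279
x=1.410000, u=2.610279:
  k1 = f(1.410000, 2.610279) = 0.625684
  k2 = f(1.615000, 2.738544) = 0.751867
  k3 = f(1.615000, 2.764412) = 0.758969
  k4 = f(1.820000, 2.921457) = 0.903899
  u ← 2.610279 + (0.41/6)·(k1 + 2k2 + 2k3 + k4) = 2.921282
u(1.82) ≈ 2.9213

2.9213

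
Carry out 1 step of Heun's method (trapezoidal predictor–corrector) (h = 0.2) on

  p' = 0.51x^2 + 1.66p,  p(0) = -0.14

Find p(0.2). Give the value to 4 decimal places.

Heun: k1 = f(x_n, p_n); k2 = f(x_n + h, p_n + h·k1); p_{n+1} = p_n + (h/2)·(k1 + k2).
x=0.000000, p=-0.140000:
  k1 = f(0.000000, -0.140000) = -0.232400
  k2 = f(0.200000, -0.186480) = -0.289157
  p ← -0.140000 + (0.2/2)·(-0.232400 + (-0.289157)) = -0.192156
p(0.2) ≈ -0.1922

-0.1922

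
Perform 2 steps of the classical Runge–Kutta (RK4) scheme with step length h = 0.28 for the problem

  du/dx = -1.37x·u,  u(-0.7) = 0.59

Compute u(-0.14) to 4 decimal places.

0.8143

RK4: k1 = f(x_n, u_n); k2 = f(x_n + h/2, u_n + (h/2)·k1); k3 = f(x_n + h/2, u_n + (h/2)·k2); k4 = f(x_n + h, u_n + h·k3); u_{n+1} = u_n + (h/6)·(k1 + 2k2 + 2k3 + k4).
x=-0.700000, u=0.590000:
  k1 = f(-0.700000, 0.590000) = 0.565810
  k2 = f(-0.560000, 0.669213) = 0.513421
  k3 = f(-0.560000, 0.661879) = 0.507793
  k4 = f(-0.420000, 0.732182) = 0.421298
  u ← 0.590000 + (0.28/6)·(k1 + 2k2 + 2k3 + k4) = 0.731378
x=-0.420000, u=0.731378:
  k1 = f(-0.420000, 0.731378) = 0.420835
  k2 = f(-0.280000, 0.790295) = 0.303157
  k3 = f(-0.280000, 0.773820) = 0.296837
  k4 = f(-0.140000, 0.814493) = 0.156220
  u ← 0.731378 + (0.28/6)·(k1 + 2k2 + 2k3 + k4) = 0.814307
u(-0.14) ≈ 0.8143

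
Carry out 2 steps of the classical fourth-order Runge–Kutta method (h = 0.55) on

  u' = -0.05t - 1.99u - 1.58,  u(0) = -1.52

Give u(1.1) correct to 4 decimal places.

RK4: k1 = f(t_n, u_n); k2 = f(t_n + h/2, u_n + (h/2)·k1); k3 = f(t_n + h/2, u_n + (h/2)·k2); k4 = f(t_n + h, u_n + h·k3); u_{n+1} = u_n + (h/6)·(k1 + 2k2 + 2k3 + k4).
t=0.000000, u=-1.520000:
  k1 = f(0.000000, -1.520000) = 1.444800
  k2 = f(0.275000, -1.122680) = 0.640383
  k3 = f(0.275000, -1.343895) = 1.080600
  k4 = f(0.550000, -0.925670) = 0.234583
  u ← -1.520000 + (0.55/6)·(k1 + 2k2 + 2k3 + k4) = -1.050543
t=0.550000, u=-1.050543:
  k1 = f(0.550000, -1.050543) = 0.483080
  k2 = f(0.825000, -0.917696) = 0.204965
  k3 = f(0.825000, -0.994178) = 0.357164
  k4 = f(1.100000, -0.854103) = 0.064665
  u ← -1.050543 + (0.55/6)·(k1 + 2k2 + 2k3 + k4) = -0.897276
u(1.1) ≈ -0.8973

-0.8973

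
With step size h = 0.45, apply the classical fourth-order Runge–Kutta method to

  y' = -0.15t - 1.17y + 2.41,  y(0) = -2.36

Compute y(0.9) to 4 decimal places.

0.4721

RK4: k1 = f(t_n, y_n); k2 = f(t_n + h/2, y_n + (h/2)·k1); k3 = f(t_n + h/2, y_n + (h/2)·k2); k4 = f(t_n + h, y_n + h·k3); y_{n+1} = y_n + (h/6)·(k1 + 2k2 + 2k3 + k4).
t=0.000000, y=-2.360000:
  k1 = f(0.000000, -2.360000) = 5.171200
  k2 = f(0.225000, -1.196480) = 3.776132
  k3 = f(0.225000, -1.510370) = 4.143383
  k4 = f(0.450000, -0.495477) = 2.922209
  y ← -2.360000 + (0.45/6)·(k1 + 2k2 + 2k3 + k4) = -0.565067
t=0.450000, y=-0.565067:
  k1 = f(0.450000, -0.565067) = 3.003629
  k2 = f(0.675000, 0.110749) = 2.179173
  k3 = f(0.675000, -0.074753) = 2.396211
  k4 = f(0.900000, 0.513228) = 1.674523
  y ← -0.565067 + (0.45/6)·(k1 + 2k2 + 2k3 + k4) = 0.472102
y(0.9) ≈ 0.4721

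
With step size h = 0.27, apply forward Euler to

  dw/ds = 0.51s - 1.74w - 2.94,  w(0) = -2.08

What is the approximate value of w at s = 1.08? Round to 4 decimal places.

-1.5591

Euler: w_{n+1} = w_n + h·f(s_n, w_n).
s=0.000000, w=-2.080000: f=0.679200 → w ← -2.080000 + 0.27·0.679200 = -1.896616
s=0.270000, w=-1.896616: f=0.497812 → w ← -1.896616 + 0.27·0.497812 = -1.762207
s=0.540000, w=-1.762207: f=0.401640 → w ← -1.762207 + 0.27·0.401640 = -1.653764
s=0.810000, w=-1.653764: f=0.350649 → w ← -1.653764 + 0.27·0.350649 = -1.559089
w(1.08) ≈ -1.5591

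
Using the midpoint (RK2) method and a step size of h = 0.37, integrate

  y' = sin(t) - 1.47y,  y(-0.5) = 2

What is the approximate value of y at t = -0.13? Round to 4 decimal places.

Midpoint: k1 = f(t_n, y_n); k2 = f(t_n + h/2, y_n + (h/2)·k1); y_{n+1} = y_n + h·k2.
t=-0.500000, y=2.000000:
  k1 = f(-0.500000, 2.000000) = -3.419426
  k2 = f(-0.315000, 1.367406) = -2.319904
  y ← 2.000000 + 0.37·(-2.319904) = 1.141636
y(-0.13) ≈ 1.1416

1.1416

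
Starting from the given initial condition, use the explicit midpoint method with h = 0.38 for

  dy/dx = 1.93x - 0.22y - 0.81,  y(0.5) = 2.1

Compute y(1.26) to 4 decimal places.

Midpoint: k1 = f(x_n, y_n); k2 = f(x_n + h/2, y_n + (h/2)·k1); y_{n+1} = y_n + h·k2.
x=0.500000, y=2.100000:
  k1 = f(0.500000, 2.100000) = -0.307000
  k2 = f(0.690000, 2.041670) = 0.072533
  y ← 2.100000 + 0.38·0.072533 = 2.127562
x=0.880000, y=2.127562:
  k1 = f(0.880000, 2.127562) = 0.420336
  k2 = f(1.070000, 2.207426) = 0.769466
  y ← 2.127562 + 0.38·0.769466 = 2.419960
y(1.26) ≈ 2.4200

2.4200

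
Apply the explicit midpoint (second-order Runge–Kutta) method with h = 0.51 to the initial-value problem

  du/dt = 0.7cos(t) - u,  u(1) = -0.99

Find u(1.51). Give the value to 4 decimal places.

Midpoint: k1 = f(t_n, u_n); k2 = f(t_n + h/2, u_n + (h/2)·k1); u_{n+1} = u_n + h·k2.
t=1.000000, u=-0.990000:
  k1 = f(1.000000, -0.990000) = 1.368212
  k2 = f(1.255000, -0.641106) = 0.858508
  u ← -0.990000 + 0.51·0.858508 = -0.552161
u(1.51) ≈ -0.5522

-0.5522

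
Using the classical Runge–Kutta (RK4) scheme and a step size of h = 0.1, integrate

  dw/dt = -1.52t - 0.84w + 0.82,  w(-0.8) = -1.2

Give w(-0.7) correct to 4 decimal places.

RK4: k1 = f(t_n, w_n); k2 = f(t_n + h/2, w_n + (h/2)·k1); k3 = f(t_n + h/2, w_n + (h/2)·k2); k4 = f(t_n + h, w_n + h·k3); w_{n+1} = w_n + (h/6)·(k1 + 2k2 + 2k3 + k4).
t=-0.800000, w=-1.200000:
  k1 = f(-0.800000, -1.200000) = 3.044000
  k2 = f(-0.750000, -1.047800) = 2.840152
  k3 = f(-0.750000, -1.057992) = 2.848714
  k4 = f(-0.700000, -0.915129) = 2.652708
  w ← -1.200000 + (0.1/6)·(k1 + 2k2 + 2k3 + k4) = -0.915426
w(-0.7) ≈ -0.9154

-0.9154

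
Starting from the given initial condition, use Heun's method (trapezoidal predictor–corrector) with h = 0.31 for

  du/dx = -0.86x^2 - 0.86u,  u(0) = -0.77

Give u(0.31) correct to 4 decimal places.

-0.6049

Heun: k1 = f(x_n, u_n); k2 = f(x_n + h, u_n + h·k1); u_{n+1} = u_n + (h/2)·(k1 + k2).
x=0.000000, u=-0.770000:
  k1 = f(0.000000, -0.770000) = 0.662200
  k2 = f(0.310000, -0.564718) = 0.403011
  u ← -0.770000 + (0.31/2)·(0.662200 + 0.403011) = -0.604892
u(0.31) ≈ -0.6049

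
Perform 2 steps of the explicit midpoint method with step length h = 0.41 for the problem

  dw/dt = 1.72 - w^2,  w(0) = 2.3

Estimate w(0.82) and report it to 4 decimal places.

Midpoint: k1 = f(t_n, w_n); k2 = f(t_n + h/2, w_n + (h/2)·k1); w_{n+1} = w_n + h·k2.
t=0.000000, w=2.300000:
  k1 = f(0.000000, 2.300000) = -3.570000
  k2 = f(0.205000, 1.568150) = -0.739094
  w ← 2.300000 + 0.41·(-0.739094) = 1.996971
t=0.410000, w=1.996971:
  k1 = f(0.410000, 1.996971) = -2.267894
  k2 = f(0.615000, 1.532053) = -0.627186
  w ← 1.996971 + 0.41·(-0.627186) = 1.739825
w(0.82) ≈ 1.7398

1.7398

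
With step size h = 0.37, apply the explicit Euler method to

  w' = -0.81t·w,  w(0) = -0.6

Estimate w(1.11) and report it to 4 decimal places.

Euler: w_{n+1} = w_n + h·f(t_n, w_n).
t=0.000000, w=-0.600000: f=0.000000 → w ← -0.600000 + 0.37·0.000000 = -0.600000
t=0.370000, w=-0.600000: f=0.179820 → w ← -0.600000 + 0.37·0.179820 = -0.533467
t=0.740000, w=-0.533467: f=0.319760 → w ← -0.533467 + 0.37·0.319760 = -0.415155
w(1.11) ≈ -0.4152

-0.4152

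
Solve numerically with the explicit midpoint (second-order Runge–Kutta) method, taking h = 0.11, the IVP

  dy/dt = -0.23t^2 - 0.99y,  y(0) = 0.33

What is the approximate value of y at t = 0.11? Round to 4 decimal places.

Midpoint: k1 = f(t_n, y_n); k2 = f(t_n + h/2, y_n + (h/2)·k1); y_{n+1} = y_n + h·k2.
t=0.000000, y=0.330000:
  k1 = f(0.000000, 0.330000) = -0.326700
  k2 = f(0.055000, 0.312032) = -0.309607
  y ← 0.330000 + 0.11·(-0.309607) = 0.295943
y(0.11) ≈ 0.2959

0.2959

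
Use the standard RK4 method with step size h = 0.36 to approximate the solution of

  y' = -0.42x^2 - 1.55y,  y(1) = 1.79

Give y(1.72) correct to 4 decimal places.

RK4: k1 = f(x_n, y_n); k2 = f(x_n + h/2, y_n + (h/2)·k1); k3 = f(x_n + h/2, y_n + (h/2)·k2); k4 = f(x_n + h, y_n + h·k3); y_{n+1} = y_n + (h/6)·(k1 + 2k2 + 2k3 + k4).
x=1.000000, y=1.790000:
  k1 = f(1.000000, 1.790000) = -3.194500
  k2 = f(1.180000, 1.214990) = -2.468043
  k3 = f(1.180000, 1.345752) = -2.670724
  k4 = f(1.360000, 0.828539) = -2.061068
  y ← 1.790000 + (0.36/6)·(k1 + 2k2 + 2k3 + k4) = 0.858014
x=1.360000, y=0.858014:
  k1 = f(1.360000, 0.858014) = -2.106754
  k2 = f(1.540000, 0.478798) = -1.738209
  k3 = f(1.540000, 0.545136) = -1.841033
  k4 = f(1.720000, 0.195242) = -1.545153
  y ← 0.858014 + (0.36/6)·(k1 + 2k2 + 2k3 + k4) = 0.209390
y(1.72) ≈ 0.2094

0.2094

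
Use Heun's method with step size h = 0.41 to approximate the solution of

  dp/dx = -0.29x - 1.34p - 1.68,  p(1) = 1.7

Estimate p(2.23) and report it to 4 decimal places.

-0.9200

Heun: k1 = f(x_n, p_n); k2 = f(x_n + h, p_n + h·k1); p_{n+1} = p_n + (h/2)·(k1 + k2).
x=1.000000, p=1.700000:
  k1 = f(1.000000, 1.700000) = -4.248000
  k2 = f(1.410000, -0.041680) = -2.033049
  p ← 1.700000 + (0.41/2)·(-4.248000 + (-2.033049)) = 0.412385
x=1.410000, p=0.412385:
  k1 = f(1.410000, 0.412385) = -2.641496
  k2 = f(1.820000, -0.670628) = -1.309158
  p ← 0.412385 + (0.41/2)·(-2.641496 + (-1.309158)) = -0.397499
x=1.820000, p=-0.397499:
  k1 = f(1.820000, -0.397499) = -1.675151
  k2 = f(2.230000, -1.084311) = -0.873723
  p ← -0.397499 + (0.41/2)·(-1.675151 + (-0.873723)) = -0.920018
p(2.23) ≈ -0.9200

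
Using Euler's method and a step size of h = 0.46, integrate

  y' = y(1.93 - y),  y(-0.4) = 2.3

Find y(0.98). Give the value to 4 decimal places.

Euler: y_{n+1} = y_n + h·f(x_n, y_n).
x=-0.400000, y=2.300000: f=-0.851000 → y ← 2.300000 + 0.46·(-0.851000) = 1.908540
x=0.060000, y=1.908540: f=0.040957 → y ← 1.908540 + 0.46·0.040957 = 1.927380
x=0.520000, y=1.927380: f=0.005049 → y ← 1.927380 + 0.46·0.005049 = 1.929703
y(0.98) ≈ 1.9297

1.9297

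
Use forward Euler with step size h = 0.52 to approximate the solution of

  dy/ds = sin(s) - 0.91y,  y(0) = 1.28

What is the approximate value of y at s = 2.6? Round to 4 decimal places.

Euler: y_{n+1} = y_n + h·f(s_n, y_n).
s=0.000000, y=1.280000: f=-1.164800 → y ← 1.280000 + 0.52·(-1.164800) = 0.674304
s=0.520000, y=0.674304: f=-0.116737 → y ← 0.674304 + 0.52·(-0.116737) = 0.613601
s=1.040000, y=0.613601: f=0.304027 → y ← 0.613601 + 0.52·0.304027 = 0.771695
s=1.560000, y=0.771695: f=0.297699 → y ← 0.771695 + 0.52·0.297699 = 0.926499
s=2.080000, y=0.926499: f=0.030019 → y ← 0.926499 + 0.52·0.030019 = 0.942109
y(2.6) ≈ 0.9421

0.9421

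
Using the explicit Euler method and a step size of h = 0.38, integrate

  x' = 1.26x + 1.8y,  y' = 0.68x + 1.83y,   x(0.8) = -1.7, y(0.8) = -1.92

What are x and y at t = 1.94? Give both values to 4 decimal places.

-17.0673, -14.4114

Euler on (x,y): x_{n+1} = x_n + h·x', y_{n+1} = y_n + h·y'.
0.800000: (-1.700000, -1.920000); f=(-5.598000, -4.669600) → (-3.827240, -3.694448)
1.180000: (-3.827240, -3.694448); f=(-11.472329, -9.363363) → (-8.186725, -7.252526)
1.560000: (-8.186725, -7.252526); f=(-23.369820, -18.839095) → (-17.067257, -14.411382)
(x(1.94), y(1.94)) ≈ (-17.0673, -14.4114)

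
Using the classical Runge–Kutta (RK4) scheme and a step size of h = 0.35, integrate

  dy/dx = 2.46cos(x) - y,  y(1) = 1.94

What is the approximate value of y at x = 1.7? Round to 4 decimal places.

RK4: k1 = f(x_n, y_n); k2 = f(x_n + h/2, y_n + (h/2)·k1); k3 = f(x_n + h/2, y_n + (h/2)·k2); k4 = f(x_n + h, y_n + h·k3); y_{n+1} = y_n + (h/6)·(k1 + 2k2 + 2k3 + k4).
x=1.000000, y=1.940000:
  k1 = f(1.000000, 1.940000) = -0.610856
  k2 = f(1.175000, 1.833100) = -0.884664
  k3 = f(1.175000, 1.785184) = -0.836748
  k4 = f(1.350000, 1.647138) = -1.108382
  y ← 1.940000 + (0.35/6)·(k1 + 2k2 + 2k3 + k4) = 1.638880
x=1.350000, y=1.638880:
  k1 = f(1.350000, 1.638880) = -1.100123
  k2 = f(1.525000, 1.446358) = -1.333739
  k3 = f(1.525000, 1.405475) = -1.292856
  k4 = f(1.700000, 1.186380) = -1.503338
  y ← 1.638880 + (0.35/6)·(k1 + 2k2 + 2k3 + k4) = 1.180575
y(1.7) ≈ 1.1806

1.1806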